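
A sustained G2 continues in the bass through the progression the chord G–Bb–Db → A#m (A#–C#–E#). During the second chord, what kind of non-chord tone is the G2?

Pedal tone (pedal point).

The harmony at that moment is A# minor triad (A#, C#, E#); G2 is not a chord tone.
It is held over (the same pitch as the preceding G2) and then sustained as the same pitch into the next harmony.
Sustained through a change of harmony — a pedal tone.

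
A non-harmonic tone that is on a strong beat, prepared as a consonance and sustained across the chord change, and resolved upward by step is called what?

Retardation.

Approach: by preparation — the pitch is first a chord tone, then held (tied or repeated) while the harmony changes under it. Departure: up by step. Metric position: strong.
A prepared dissonance that resolves upward by step — a retardation. (The same figure resolving downward would be a suspension.)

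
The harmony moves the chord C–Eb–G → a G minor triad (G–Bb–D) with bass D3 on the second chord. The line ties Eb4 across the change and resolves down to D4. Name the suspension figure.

At the second chord the bass is D3. The suspended Eb4 lies a ninth above the bass; after resolving down by step to D4, the interval above the bass becomes an octave.
Suspension figures are named by those two intervals: 9–8.

9–8 suspension.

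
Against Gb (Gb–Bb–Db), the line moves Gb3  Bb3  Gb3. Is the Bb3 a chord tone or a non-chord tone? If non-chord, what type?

Chord tone (the third of Gb major triad).

Gb major triad contains Gb, Bb, Db; Bb is the third, so it is a chord tone.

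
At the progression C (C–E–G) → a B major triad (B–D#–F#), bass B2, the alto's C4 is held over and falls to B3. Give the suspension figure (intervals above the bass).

9–8 suspension.

At the second chord the bass is B2. The suspended C4 lies a ninth above the bass; after resolving down by step to B3, the interval above the bass becomes an octave.
Suspension figures are named by those two intervals: 9–8.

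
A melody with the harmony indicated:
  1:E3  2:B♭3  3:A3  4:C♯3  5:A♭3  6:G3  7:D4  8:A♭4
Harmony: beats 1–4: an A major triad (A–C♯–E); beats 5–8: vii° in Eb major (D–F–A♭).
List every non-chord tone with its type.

B♭3 (beat 2) — appoggiatura; G3 (beat 6) — escape tone.

The harmony at that moment is A major triad (A, C♯, E); B♭3 is not a chord tone.
It is approached by leap up from E3 and left by step down to A3.
Leap in, step out — an appoggiatura.
The harmony at that moment is D diminished triad (D, F, A♭); G3 is not a chord tone.
It is approached by step down from A♭3 and left by leap up to D4.
Step in, leap out — an escape tone.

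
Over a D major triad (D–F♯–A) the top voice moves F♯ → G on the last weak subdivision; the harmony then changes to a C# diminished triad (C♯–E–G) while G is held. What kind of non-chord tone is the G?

The harmony at that moment is D major triad (D, F♯, A); G is not a chord tone.
It is approached by step up from F♯ and then sustained as the same pitch into the next harmony.
Arriving early and becoming a chord tone when the harmony changes — an anticipation.

G is an anticipation.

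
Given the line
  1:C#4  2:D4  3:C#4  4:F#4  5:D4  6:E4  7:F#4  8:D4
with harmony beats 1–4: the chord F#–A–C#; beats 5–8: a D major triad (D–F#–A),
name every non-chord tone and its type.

The harmony at that moment is F# minor triad (F#, A, C#); D4 is not a chord tone.
It is approached by step up from C#4 and left by step down to C#4.
Step away and step back to the same note — a neighbor tone (upper neighbor).
The harmony at that moment is D major triad (D, F#, A); E4 is not a chord tone.
It is approached by step up from D4 and left by step up to F#4.
Step in, step out in the same direction — a passing tone.

D4 (beat 2) — neighbor tone; E4 (beat 6) — passing tone.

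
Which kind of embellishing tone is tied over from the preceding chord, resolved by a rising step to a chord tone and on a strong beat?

Retardation.

Approach: by preparation — the pitch is first a chord tone, then held (tied or repeated) while the harmony changes under it. Departure: up by step. Metric position: strong.
A prepared dissonance that resolves upward by step — a retardation. (The same figure resolving downward would be a suspension.)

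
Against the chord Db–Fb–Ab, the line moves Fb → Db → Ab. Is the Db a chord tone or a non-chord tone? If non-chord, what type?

Chord tone (the root of Db minor triad).

Db minor triad contains Db, Fb, Ab; Db is the root, so it is a chord tone.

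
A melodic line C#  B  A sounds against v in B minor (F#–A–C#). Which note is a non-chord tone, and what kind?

B is a passing tone.

The harmony at that moment is F# minor triad (F#, A, C#); B is not a chord tone.
It is approached by step down from C# and left by step down to A.
Step in, step out in the same direction — a passing tone.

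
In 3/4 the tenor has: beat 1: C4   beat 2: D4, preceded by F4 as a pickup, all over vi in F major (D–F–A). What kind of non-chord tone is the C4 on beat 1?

The harmony at that moment is D minor triad (D, F, A); C4 is not a chord tone.
It is approached by leap down from F4 and left by step up to D4.
Leap in, step out, metrically accented — an appoggiatura.

Appoggiatura.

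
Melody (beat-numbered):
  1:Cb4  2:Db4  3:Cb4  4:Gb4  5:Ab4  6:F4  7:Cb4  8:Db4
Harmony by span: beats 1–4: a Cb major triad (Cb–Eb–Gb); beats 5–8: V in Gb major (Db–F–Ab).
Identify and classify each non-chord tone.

The harmony at that moment is Cb major triad (Cb, Eb, Gb); Db4 is not a chord tone.
It is approached by step up from Cb4 and left by step down to Cb4.
Step away and step back to the same note — a neighbor tone (upper neighbor).
The harmony at that moment is Db major triad (Db, F, Ab); Cb4 is not a chord tone.
It is approached by leap down from F4 and left by step up to Db4.
Leap in, step out — an appoggiatura.

Db4 (beat 2) — neighbor tone; Cb4 (beat 7) — appoggiatura.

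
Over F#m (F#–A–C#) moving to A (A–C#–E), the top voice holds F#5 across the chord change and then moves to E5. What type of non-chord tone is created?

F#5 is a suspension.

The harmony at that moment is A major triad (A, C#, E); F#5 is not a chord tone.
It is held over (the same pitch as the preceding F#5) and left by step down to E5.
Held over from the previous chord and resolving down by step — a suspension.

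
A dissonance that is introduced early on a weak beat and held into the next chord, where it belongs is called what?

Anticipation.

Approach: ahead of the chord change (typically by step), so it is dissonant against the current harmony. Departure: none — the same pitch is restated or held and is a chord tone of the new harmony.
Dissonant first, consonant once the harmony catches up: the note simply arrives early — an anticipation. (The reverse timing, consonant first and dissonant after the change, would be a suspension or retardation.)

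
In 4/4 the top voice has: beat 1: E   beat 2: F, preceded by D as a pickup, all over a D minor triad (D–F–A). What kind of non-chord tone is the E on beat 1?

The harmony at that moment is D minor triad (D, F, A); E is not a chord tone.
It is approached by step up from D and left by step up to F.
Step in, step out in the same direction — a passing tone.

Passing tone.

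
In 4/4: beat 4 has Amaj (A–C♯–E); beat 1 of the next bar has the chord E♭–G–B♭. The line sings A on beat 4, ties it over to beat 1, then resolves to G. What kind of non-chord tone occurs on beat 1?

The harmony at that moment is E♭ major triad (E♭, G, B♭); A is not a chord tone.
It is held over (the same pitch as the preceding A) and left by step down to G.
Held over from the previous chord and resolving down by step — a suspension.

Suspension.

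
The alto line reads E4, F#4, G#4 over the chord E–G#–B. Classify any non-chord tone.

F#4 is a passing tone.

The harmony at that moment is E major triad (E, G#, B); F#4 is not a chord tone.
It is approached by step up from E4 and left by step up to G#4.
Step in, step out in the same direction — a passing tone.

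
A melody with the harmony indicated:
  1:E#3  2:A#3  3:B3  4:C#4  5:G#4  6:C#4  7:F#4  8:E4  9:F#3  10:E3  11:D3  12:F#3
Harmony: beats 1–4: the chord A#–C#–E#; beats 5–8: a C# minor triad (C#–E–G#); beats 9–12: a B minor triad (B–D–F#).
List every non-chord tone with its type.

B3 (beat 3) — passing tone; F#4 (beat 7) — appoggiatura; E3 (beat 10) — passing tone.

The harmony at that moment is A# minor triad (A#, C#, E#); B3 is not a chord tone.
It is approached by step up from A#3 and left by step up to C#4.
Step in, step out in the same direction — a passing tone.
The harmony at that moment is C# minor triad (C#, E, G#); F#4 is not a chord tone.
It is approached by leap up from C#4 and left by step down to E4.
Leap in, step out — an appoggiatura.
The harmony at that moment is B minor triad (B, D, F#); E3 is not a chord tone.
It is approached by step down from F#3 and left by step down to D3.
Step in, step out in the same direction — a passing tone.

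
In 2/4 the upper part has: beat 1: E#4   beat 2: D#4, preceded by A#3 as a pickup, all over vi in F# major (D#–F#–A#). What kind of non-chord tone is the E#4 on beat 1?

Appoggiatura.

The harmony at that moment is D# minor triad (D#, F#, A#); E#4 is not a chord tone.
It is approached by leap up from A#3 and left by step down to D#4.
Leap in, step out, metrically accented — an appoggiatura.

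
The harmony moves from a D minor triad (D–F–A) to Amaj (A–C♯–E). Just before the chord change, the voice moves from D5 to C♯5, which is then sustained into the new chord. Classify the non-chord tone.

The harmony at that moment is D minor triad (D, F, A); C♯5 is not a chord tone.
It is approached by step down from D5 and then sustained as the same pitch into the next harmony.
Arriving early and becoming a chord tone when the harmony changes — an anticipation.

C♯5 is an anticipation.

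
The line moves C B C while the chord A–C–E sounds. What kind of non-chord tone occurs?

The harmony at that moment is A minor triad (A, C, E); B is not a chord tone.
It is approached by step down from C and left by step up to C.
Step away and step back to the same note — a neighbor tone (lower neighbor).

B is a neighbor tone.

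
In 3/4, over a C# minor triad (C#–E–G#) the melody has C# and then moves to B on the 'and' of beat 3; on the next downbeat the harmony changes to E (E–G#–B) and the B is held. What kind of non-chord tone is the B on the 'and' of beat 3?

Anticipation.

The harmony at that moment is C# minor triad (C#, E, G#); B is not a chord tone.
It is approached by step down from C# and then sustained as the same pitch into the next harmony.
Arriving early and becoming a chord tone when the harmony changes — an anticipation.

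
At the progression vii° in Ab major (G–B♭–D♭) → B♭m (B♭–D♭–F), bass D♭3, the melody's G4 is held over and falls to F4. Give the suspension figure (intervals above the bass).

4–3 suspension.

At the second chord the bass is D♭3. The suspended G4 lies a fourth above the bass; after resolving down by step to F4, the interval above the bass becomes a third.
Suspension figures are named by those two intervals: 4–3.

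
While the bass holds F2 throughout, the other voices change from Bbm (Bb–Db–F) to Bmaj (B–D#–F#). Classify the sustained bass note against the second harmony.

The harmony at that moment is B major triad (B, D#, F#); F2 is not a chord tone.
It is held over (the same pitch as the preceding F2) and then sustained as the same pitch into the next harmony.
Sustained through a change of harmony — a pedal tone.

Pedal tone (pedal point).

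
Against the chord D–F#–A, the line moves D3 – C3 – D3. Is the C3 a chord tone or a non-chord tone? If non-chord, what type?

The harmony at that moment is D major triad (D, F#, A); C3 is not a chord tone.
It is approached by step down from D3 and left by step up to D3.
Step away and step back to the same note — a neighbor tone (lower neighbor).

Non-chord tone — a neighbor tone.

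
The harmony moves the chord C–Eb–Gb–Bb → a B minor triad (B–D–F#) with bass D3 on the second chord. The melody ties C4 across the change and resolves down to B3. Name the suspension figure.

7–6 suspension.

At the second chord the bass is D3. The suspended C4 lies a seventh above the bass; after resolving down by step to B3, the interval above the bass becomes a sixth.
Suspension figures are named by those two intervals: 7–6.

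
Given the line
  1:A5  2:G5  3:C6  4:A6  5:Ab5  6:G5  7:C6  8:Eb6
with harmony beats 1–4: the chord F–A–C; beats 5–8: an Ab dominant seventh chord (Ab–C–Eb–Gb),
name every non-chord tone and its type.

G5 (beat 2) — escape tone; G5 (beat 6) — escape tone.

The harmony at that moment is F major triad (F, A, C); G5 is not a chord tone.
It is approached by step down from A5 and left by leap up to C6.
Step in, leap out — an escape tone.
The harmony at that moment is Ab dominant seventh chord (Ab, C, Eb, Gb); G5 is not a chord tone.
It is approached by step down from Ab5 and left by leap up to C6.
Step in, leap out — an escape tone.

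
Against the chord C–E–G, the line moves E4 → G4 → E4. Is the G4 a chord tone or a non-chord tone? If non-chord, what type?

Chord tone (the fifth of C major triad).

C major triad contains C, E, G; G is the fifth, so it is a chord tone.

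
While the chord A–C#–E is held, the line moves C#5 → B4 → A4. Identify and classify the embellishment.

B4 is a passing tone.

The harmony at that moment is A major triad (A, C#, E); B4 is not a chord tone.
It is approached by step down from C#5 and left by step down to A4.
Step in, step out in the same direction — a passing tone.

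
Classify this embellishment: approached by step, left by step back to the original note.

Neighbor tone.

Approach: by step. Departure: by step in the opposite direction, back to the starting pitch.
Stepwise on both sides but reversing to return to the same chord tone — a neighbor tone. (Had it continued onward in the same direction it would be a passing tone instead.)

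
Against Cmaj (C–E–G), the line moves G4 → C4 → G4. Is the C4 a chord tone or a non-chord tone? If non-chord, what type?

C major triad contains C, E, G; C is the root, so it is a chord tone.

Chord tone (the root of C major triad).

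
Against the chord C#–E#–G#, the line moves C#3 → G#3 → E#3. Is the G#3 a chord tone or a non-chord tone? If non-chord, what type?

Chord tone (the fifth of C# major triad).

C# major triad contains C#, E#, G#; G# is the fifth, so it is a chord tone.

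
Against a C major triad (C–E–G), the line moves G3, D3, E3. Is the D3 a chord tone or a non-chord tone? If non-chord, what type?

Non-chord tone — an appoggiatura.

The harmony at that moment is C major triad (C, E, G); D3 is not a chord tone.
It is approached by leap down from G3 and left by step up to E3.
Leap in, step out — an appoggiatura.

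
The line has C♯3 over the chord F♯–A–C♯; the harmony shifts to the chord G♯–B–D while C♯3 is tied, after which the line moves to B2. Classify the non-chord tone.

The harmony at that moment is G♯ diminished triad (G♯, B, D); C♯3 is not a chord tone.
It is held over (the same pitch as the preceding C♯3) and left by step down to B2.
Held over from the previous chord and resolving down by step — a suspension.

C♯3 is a suspension.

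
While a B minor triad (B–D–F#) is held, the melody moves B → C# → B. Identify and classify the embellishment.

C# is a neighbor tone.

The harmony at that moment is B minor triad (B, D, F#); C# is not a chord tone.
It is approached by step up from B and left by step down to B.
Step away and step back to the same note — a neighbor tone (upper neighbor).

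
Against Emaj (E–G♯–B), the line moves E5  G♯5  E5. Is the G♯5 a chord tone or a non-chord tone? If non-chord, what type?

Chord tone (the third of E major triad).

E major triad contains E, G♯, B; G♯ is the third, so it is a chord tone.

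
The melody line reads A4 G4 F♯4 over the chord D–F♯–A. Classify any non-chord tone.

The harmony at that moment is D major triad (D, F♯, A); G4 is not a chord tone.
It is approached by step down from A4 and left by step down to F♯4.
Step in, step out in the same direction — a passing tone.

G4 is a passing tone.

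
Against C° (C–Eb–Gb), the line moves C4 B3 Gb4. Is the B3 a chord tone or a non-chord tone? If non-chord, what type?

Non-chord tone — an escape tone.

The harmony at that moment is C diminished triad (C, Eb, Gb); B3 is not a chord tone.
It is approached by step down from C4 and left by leap up to Gb4.
Step in, leap out — an escape tone.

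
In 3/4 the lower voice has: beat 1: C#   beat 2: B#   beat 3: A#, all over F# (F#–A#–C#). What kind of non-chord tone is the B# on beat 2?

The harmony at that moment is F# major triad (F#, A#, C#); B# is not a chord tone.
It is approached by step down from C# and left by step down to A#.
Step in, step out in the same direction — a passing tone.

Passing tone.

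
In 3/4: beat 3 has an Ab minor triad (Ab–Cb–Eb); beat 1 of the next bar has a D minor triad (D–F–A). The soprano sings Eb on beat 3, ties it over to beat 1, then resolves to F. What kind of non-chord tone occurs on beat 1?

The harmony at that moment is D minor triad (D, F, A); Eb is not a chord tone.
It is held over (the same pitch as the preceding Eb) and left by step up to F.
Held over from the previous chord and resolving up by step — a retardation.

Retardation.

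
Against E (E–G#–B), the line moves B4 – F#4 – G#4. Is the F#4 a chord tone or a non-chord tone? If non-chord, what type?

The harmony at that moment is E major triad (E, G#, B); F#4 is not a chord tone.
It is approached by leap down from B4 and left by step up to G#4.
Leap in, step out — an appoggiatura.

Non-chord tone — an appoggiatura.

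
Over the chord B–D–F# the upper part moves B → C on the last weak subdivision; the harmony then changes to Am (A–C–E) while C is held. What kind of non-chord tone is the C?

C is an anticipation.

The harmony at that moment is B minor triad (B, D, F#); C is not a chord tone.
It is approached by step up from B and then sustained as the same pitch into the next harmony.
Arriving early and becoming a chord tone when the harmony changes — an anticipation.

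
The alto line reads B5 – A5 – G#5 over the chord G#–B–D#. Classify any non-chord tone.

The harmony at that moment is G# minor triad (G#, B, D#); A5 is not a chord tone.
It is approached by step down from B5 and left by step down to G#5.
Step in, step out in the same direction — a passing tone.

A5 is a passing tone.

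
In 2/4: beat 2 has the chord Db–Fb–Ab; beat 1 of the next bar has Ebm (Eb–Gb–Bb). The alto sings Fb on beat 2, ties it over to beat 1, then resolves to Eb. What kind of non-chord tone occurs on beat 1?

Suspension.

The harmony at that moment is Eb minor triad (Eb, Gb, Bb); Fb is not a chord tone.
It is held over (the same pitch as the preceding Fb) and left by step down to Eb.
Held over from the previous chord and resolving down by step — a suspension.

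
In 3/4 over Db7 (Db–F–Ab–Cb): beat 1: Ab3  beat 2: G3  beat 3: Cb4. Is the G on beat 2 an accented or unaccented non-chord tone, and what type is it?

Unaccented escape tone.

The harmony at that moment is Db dominant seventh chord (Db, F, Ab, Cb); G3 is not a chord tone.
It is approached by step down from Ab3 and left by leap up to Cb4.
Step in, leap out — an escape tone.
It falls on a weak beat, so it is unaccented.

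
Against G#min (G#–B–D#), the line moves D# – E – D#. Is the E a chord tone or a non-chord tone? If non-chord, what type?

The harmony at that moment is G# minor triad (G#, B, D#); E is not a chord tone.
It is approached by step up from D# and left by step down to D#.
Step away and step back to the same note — a neighbor tone (upper neighbor).

Non-chord tone — a neighbor tone.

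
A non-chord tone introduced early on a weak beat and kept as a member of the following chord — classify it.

Anticipation.

Approach: ahead of the chord change (typically by step), so it is dissonant against the current harmony. Departure: none — the same pitch is restated or held and is a chord tone of the new harmony.
Dissonant first, consonant once the harmony catches up: the note simply arrives early — an anticipation. (The reverse timing, consonant first and dissonant after the change, would be a suspension or retardation.)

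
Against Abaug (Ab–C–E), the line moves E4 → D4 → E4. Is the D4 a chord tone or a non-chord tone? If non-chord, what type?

Non-chord tone — a neighbor tone.

The harmony at that moment is Ab augmented triad (Ab, C, E); D4 is not a chord tone.
It is approached by step down from E4 and left by step up to E4.
Step away and step back to the same note — a neighbor tone (lower neighbor).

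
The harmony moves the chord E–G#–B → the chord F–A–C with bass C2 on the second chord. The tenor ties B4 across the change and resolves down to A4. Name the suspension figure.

At the second chord the bass is C2. The suspended B4 lies a seventh above the bass; after resolving down by step to A4, the interval above the bass becomes a sixth.
Suspension figures are named by those two intervals: 7–6.

7–6 suspension.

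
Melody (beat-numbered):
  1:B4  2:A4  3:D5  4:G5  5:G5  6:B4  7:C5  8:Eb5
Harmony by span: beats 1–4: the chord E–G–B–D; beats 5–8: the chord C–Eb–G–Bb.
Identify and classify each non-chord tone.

The harmony at that moment is E minor seventh chord (E, G, B, D); A4 is not a chord tone.
It is approached by step down from B4 and left by leap up to D5.
Step in, leap out — an escape tone.
The harmony at that moment is C minor seventh chord (C, Eb, G, Bb); B4 is not a chord tone.
It is approached by leap down from G5 and left by step up to C5.
Leap in, step out — an appoggiatura.

A4 (beat 2) — escape tone; B4 (beat 6) — appoggiatura.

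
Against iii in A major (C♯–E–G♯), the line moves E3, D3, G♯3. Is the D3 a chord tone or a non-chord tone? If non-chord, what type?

Non-chord tone — an escape tone.

The harmony at that moment is C♯ minor triad (C♯, E, G♯); D3 is not a chord tone.
It is approached by step down from E3 and left by leap up to G♯3.
Step in, leap out — an escape tone.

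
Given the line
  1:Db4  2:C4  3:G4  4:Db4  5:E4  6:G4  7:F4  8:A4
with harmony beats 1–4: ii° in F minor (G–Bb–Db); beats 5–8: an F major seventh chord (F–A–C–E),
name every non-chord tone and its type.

C4 (beat 2) — escape tone; G4 (beat 6) — appoggiatura.

The harmony at that moment is G diminished triad (G, Bb, Db); C4 is not a chord tone.
It is approached by step down from Db4 and left by leap up to G4.
Step in, leap out — an escape tone.
The harmony at that moment is F major seventh chord (F, A, C, E); G4 is not a chord tone.
It is approached by leap up from E4 and left by step down to F4.
Leap in, step out — an appoggiatura.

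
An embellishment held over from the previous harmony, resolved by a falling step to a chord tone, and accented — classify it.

Approach: by preparation — the pitch is first a chord tone, then held (tied or repeated) while the harmony changes under it. Departure: down by step. Metric position: strong.
A prepared dissonance that resolves downward by step — a suspension. (The same figure resolving upward would be a retardation.)

Suspension.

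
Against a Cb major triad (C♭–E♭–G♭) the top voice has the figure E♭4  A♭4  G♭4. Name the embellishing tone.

The harmony at that moment is C♭ major triad (C♭, E♭, G♭); A♭4 is not a chord tone.
It is approached by leap up from E♭4 and left by step down to G♭4.
Leap in, step out — an appoggiatura.

A♭4 is an appoggiatura.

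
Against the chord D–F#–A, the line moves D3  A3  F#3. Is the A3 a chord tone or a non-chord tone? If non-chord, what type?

D major triad contains D, F#, A; A is the fifth, so it is a chord tone.

Chord tone (the fifth of D major triad).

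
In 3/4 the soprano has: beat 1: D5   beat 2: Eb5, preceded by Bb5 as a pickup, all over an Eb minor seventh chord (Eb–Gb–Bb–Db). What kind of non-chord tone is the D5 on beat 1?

The harmony at that moment is Eb minor seventh chord (Eb, Gb, Bb, Db); D5 is not a chord tone.
It is approached by leap down from Bb5 and left by step up to Eb5.
Leap in, step out, metrically accented — an appoggiatura.

Appoggiatura.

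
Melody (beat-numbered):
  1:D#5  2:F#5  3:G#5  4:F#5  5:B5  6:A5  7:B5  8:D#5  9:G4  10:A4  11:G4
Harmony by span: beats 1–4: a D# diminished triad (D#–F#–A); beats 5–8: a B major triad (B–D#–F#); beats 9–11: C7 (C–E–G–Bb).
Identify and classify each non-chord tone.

The harmony at that moment is D# diminished triad (D#, F#, A); G#5 is not a chord tone.
It is approached by step up from F#5 and left by step down to F#5.
Step away and step back to the same note — a neighbor tone (upper neighbor).
The harmony at that moment is B major triad (B, D#, F#); A5 is not a chord tone.
It is approached by step down from B5 and left by step up to B5.
Step away and step back to the same note — a neighbor tone (lower neighbor).
The harmony at that moment is C dominant seventh chord (C, E, G, Bb); A4 is not a chord tone.
It is approached by step up from G4 and left by step down to G4.
Step away and step back to the same note — a neighbor tone (upper neighbor).

G#5 (beat 3) — neighbor tone; A5 (beat 6) — neighbor tone; A4 (beat 10) — neighbor tone.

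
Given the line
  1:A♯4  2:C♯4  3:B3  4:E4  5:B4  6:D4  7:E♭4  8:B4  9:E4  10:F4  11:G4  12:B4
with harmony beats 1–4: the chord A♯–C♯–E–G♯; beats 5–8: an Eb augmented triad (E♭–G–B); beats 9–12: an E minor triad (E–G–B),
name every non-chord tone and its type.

The harmony at that moment is A♯ half-diminished seventh chord (A♯, C♯, E, G♯); B3 is not a chord tone.
It is approached by step down from C♯4 and left by leap up to E4.
Step in, leap out — an escape tone.
The harmony at that moment is E♭ augmented triad (E♭, G, B); D4 is not a chord tone.
It is approached by leap down from B4 and left by step up to E♭4.
Leap in, step out — an appoggiatura.
The harmony at that moment is E minor triad (E, G, B); F4 is not a chord tone.
It is approached by step up from E4 and left by step up to G4.
Step in, step out in the same direction — a passing tone.

B3 (beat 3) — escape tone; D4 (beat 6) — appoggiatura; F4 (beat 10) — passing tone.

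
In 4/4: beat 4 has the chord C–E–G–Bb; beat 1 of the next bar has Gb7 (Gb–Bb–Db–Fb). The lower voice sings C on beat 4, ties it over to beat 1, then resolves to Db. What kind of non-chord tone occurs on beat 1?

Retardation.

The harmony at that moment is Gb dominant seventh chord (Gb, Bb, Db, Fb); C is not a chord tone.
It is held over (the same pitch as the preceding C) and left by step up to Db.
Held over from the previous chord and resolving up by step — a retardation.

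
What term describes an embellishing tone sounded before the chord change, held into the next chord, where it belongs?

Approach: ahead of the chord change (typically by step), so it is dissonant against the current harmony. Departure: none — the same pitch is restated or held and is a chord tone of the new harmony.
Dissonant first, consonant once the harmony catches up: the note simply arrives early — an anticipation. (The reverse timing, consonant first and dissonant after the change, would be a suspension or retardation.)

Anticipation.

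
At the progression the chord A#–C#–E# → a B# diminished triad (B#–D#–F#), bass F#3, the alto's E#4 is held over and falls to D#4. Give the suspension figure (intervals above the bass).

At the second chord the bass is F#3. The suspended E#4 lies a seventh above the bass; after resolving down by step to D#4, the interval above the bass becomes a sixth.
Suspension figures are named by those two intervals: 7–6.

7–6 suspension.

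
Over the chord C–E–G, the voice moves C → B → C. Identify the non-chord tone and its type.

B is a neighbor tone.

The harmony at that moment is C major triad (C, E, G); B is not a chord tone.
It is approached by step down from C and left by step up to C.
Step away and step back to the same note — a neighbor tone (lower neighbor).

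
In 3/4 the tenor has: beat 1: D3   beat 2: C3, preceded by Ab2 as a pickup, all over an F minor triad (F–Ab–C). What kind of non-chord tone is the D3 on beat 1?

Appoggiatura.

The harmony at that moment is F minor triad (F, Ab, C); D3 is not a chord tone.
It is approached by leap up from Ab2 and left by step down to C3.
Leap in, step out, metrically accented — an appoggiatura.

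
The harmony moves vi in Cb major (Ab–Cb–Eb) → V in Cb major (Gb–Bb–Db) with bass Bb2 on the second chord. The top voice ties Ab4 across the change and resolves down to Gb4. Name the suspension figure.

At the second chord the bass is Bb2. The suspended Ab4 lies a seventh above the bass; after resolving down by step to Gb4, the interval above the bass becomes a sixth.
Suspension figures are named by those two intervals: 7–6.

7–6 suspension.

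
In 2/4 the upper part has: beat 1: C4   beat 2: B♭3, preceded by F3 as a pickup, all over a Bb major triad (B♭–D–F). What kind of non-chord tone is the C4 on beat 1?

The harmony at that moment is B♭ major triad (B♭, D, F); C4 is not a chord tone.
It is approached by leap up from F3 and left by step down to B♭3.
Leap in, step out, metrically accented — an appoggiatura.

Appoggiatura.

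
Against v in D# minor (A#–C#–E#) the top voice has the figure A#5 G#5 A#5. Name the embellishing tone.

The harmony at that moment is A# minor triad (A#, C#, E#); G#5 is not a chord tone.
It is approached by step down from A#5 and left by step up to A#5.
Step away and step back to the same note — a neighbor tone (lower neighbor).

G#5 is a neighbor tone.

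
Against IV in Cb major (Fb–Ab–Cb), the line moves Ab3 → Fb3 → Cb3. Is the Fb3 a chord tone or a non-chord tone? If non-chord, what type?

Chord tone (the root of Fb major triad).

Fb major triad contains Fb, Ab, Cb; Fb is the root, so it is a chord tone.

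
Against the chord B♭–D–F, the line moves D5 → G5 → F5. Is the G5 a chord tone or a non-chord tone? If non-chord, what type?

Non-chord tone — an appoggiatura.

The harmony at that moment is B♭ major triad (B♭, D, F); G5 is not a chord tone.
It is approached by leap up from D5 and left by step down to F5.
Leap in, step out — an appoggiatura.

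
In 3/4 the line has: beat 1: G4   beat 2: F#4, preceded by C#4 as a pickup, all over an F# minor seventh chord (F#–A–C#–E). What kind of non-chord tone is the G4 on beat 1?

Appoggiatura.

The harmony at that moment is F# minor seventh chord (F#, A, C#, E); G4 is not a chord tone.
It is approached by leap up from C#4 and left by step down to F#4.
Leap in, step out, metrically accented — an appoggiatura.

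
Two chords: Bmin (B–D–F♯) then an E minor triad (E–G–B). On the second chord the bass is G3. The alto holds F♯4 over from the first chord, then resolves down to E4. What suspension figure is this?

7–6 suspension.

At the second chord the bass is G3. The suspended F♯4 lies a seventh above the bass; after resolving down by step to E4, the interval above the bass becomes a sixth.
Suspension figures are named by those two intervals: 7–6.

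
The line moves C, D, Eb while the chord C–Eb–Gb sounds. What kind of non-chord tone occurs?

D is a passing tone.

The harmony at that moment is C diminished triad (C, Eb, Gb); D is not a chord tone.
It is approached by step up from C and left by step up to Eb.
Step in, step out in the same direction — a passing tone.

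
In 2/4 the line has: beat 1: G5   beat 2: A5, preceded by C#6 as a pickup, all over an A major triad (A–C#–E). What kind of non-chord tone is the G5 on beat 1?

The harmony at that moment is A major triad (A, C#, E); G5 is not a chord tone.
It is approached by leap down from C#6 and left by step up to A5.
Leap in, step out, metrically accented — an appoggiatura.

Appoggiatura.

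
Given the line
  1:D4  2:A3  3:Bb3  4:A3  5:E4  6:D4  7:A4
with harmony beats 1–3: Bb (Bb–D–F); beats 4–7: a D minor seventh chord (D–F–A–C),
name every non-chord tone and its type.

The harmony at that moment is Bb major triad (Bb, D, F); A3 is not a chord tone.
It is approached by leap down from D4 and left by step up to Bb3.
Leap in, step out — an appoggiatura.
The harmony at that moment is D minor seventh chord (D, F, A, C); E4 is not a chord tone.
It is approached by leap up from A3 and left by step down to D4.
Leap in, step out — an appoggiatura.

A3 (beat 2) — appoggiatura; E4 (beat 5) — appoggiatura.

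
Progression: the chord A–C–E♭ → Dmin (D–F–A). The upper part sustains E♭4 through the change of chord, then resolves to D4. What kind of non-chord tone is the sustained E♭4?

The harmony at that moment is D minor triad (D, F, A); E♭4 is not a chord tone.
It is held over (the same pitch as the preceding E♭4) and left by step down to D4.
Held over from the previous chord and resolving down by step — a suspension.

E♭4 is a suspension.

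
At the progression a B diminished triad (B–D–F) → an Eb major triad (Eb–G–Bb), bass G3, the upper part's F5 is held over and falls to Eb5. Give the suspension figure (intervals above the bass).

At the second chord the bass is G3. The suspended F5 lies a seventh above the bass; after resolving down by step to Eb5, the interval above the bass becomes a sixth.
Suspension figures are named by those two intervals: 7–6.

7–6 suspension.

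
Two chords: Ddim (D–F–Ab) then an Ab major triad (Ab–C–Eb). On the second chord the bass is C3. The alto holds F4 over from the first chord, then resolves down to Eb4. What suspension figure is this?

At the second chord the bass is C3. The suspended F4 lies a fourth above the bass; after resolving down by step to Eb4, the interval above the bass becomes a third.
Suspension figures are named by those two intervals: 4–3.

4–3 suspension.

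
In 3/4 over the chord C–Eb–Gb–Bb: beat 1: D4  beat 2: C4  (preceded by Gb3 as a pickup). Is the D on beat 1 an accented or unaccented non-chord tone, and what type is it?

The harmony at that moment is C half-diminished seventh chord (C, Eb, Gb, Bb); D4 is not a chord tone.
It is approached by leap up from Gb3 and left by step down to C4.
Leap in, step out — an appoggiatura.
It falls on the downbeat, so it is accented.

Accented appoggiatura.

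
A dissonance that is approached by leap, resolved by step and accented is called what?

Approach: by leap. Departure: by step. Metric position: strong.
Leap in, step out, in a metrically strong position — an appoggiatura. (It is the mirror image of the escape tone, which steps in and leaps out from a weak position.)

Appoggiatura.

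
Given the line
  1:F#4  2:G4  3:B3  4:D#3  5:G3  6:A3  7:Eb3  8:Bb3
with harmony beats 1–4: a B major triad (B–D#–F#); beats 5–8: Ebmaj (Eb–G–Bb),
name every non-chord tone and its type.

The harmony at that moment is B major triad (B, D#, F#); G4 is not a chord tone.
It is approached by step up from F#4 and left by leap down to B3.
Step in, leap out — an escape tone.
The harmony at that moment is Eb major triad (Eb, G, Bb); A3 is not a chord tone.
It is approached by step up from G3 and left by leap down to Eb3.
Step in, leap out — an escape tone.

G4 (beat 2) — escape tone; A3 (beat 6) — escape tone.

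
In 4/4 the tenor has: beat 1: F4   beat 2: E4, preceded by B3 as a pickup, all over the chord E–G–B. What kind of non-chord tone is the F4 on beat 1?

The harmony at that moment is E minor triad (E, G, B); F4 is not a chord tone.
It is approached by leap up from B3 and left by step down to E4.
Leap in, step out, metrically accented — an appoggiatura.

Appoggiatura.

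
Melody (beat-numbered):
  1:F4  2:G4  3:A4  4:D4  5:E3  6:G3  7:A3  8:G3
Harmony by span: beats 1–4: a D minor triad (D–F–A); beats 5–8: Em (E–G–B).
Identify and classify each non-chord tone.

G4 (beat 2) — passing tone; A3 (beat 7) — neighbor tone.

The harmony at that moment is D minor triad (D, F, A); G4 is not a chord tone.
It is approached by step up from F4 and left by step up to A4.
Step in, step out in the same direction — a passing tone.
The harmony at that moment is E minor triad (E, G, B); A3 is not a chord tone.
It is approached by step up from G3 and left by step down to G3.
Step away and step back to the same note — a neighbor tone (upper neighbor).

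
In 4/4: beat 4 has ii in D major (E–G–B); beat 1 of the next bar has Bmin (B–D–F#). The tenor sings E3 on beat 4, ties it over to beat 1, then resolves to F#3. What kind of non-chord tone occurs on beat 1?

Retardation.

The harmony at that moment is B minor triad (B, D, F#); E3 is not a chord tone.
It is held over (the same pitch as the preceding E3) and left by step up to F#3.
Held over from the previous chord and resolving up by step — a retardation.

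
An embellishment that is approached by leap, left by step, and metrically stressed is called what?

Approach: by leap. Departure: by step. Metric position: strong.
Leap in, step out, in a metrically strong position — an appoggiatura. (It is the mirror image of the escape tone, which steps in and leaps out from a weak position.)

Appoggiatura.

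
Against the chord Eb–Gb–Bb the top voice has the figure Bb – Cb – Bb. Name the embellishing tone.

The harmony at that moment is Eb minor triad (Eb, Gb, Bb); Cb is not a chord tone.
It is approached by step up from Bb and left by step down to Bb.
Step away and step back to the same note — a neighbor tone (upper neighbor).

Cb is a neighbor tone.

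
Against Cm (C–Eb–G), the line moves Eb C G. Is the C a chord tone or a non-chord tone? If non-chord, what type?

Chord tone (the root of C minor triad).

C minor triad contains C, Eb, G; C is the root, so it is a chord tone.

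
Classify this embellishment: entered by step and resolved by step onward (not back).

Approach: by step. Departure: by step, continuing in the same direction.
Stepwise on both sides with no change of direction means the note fills in the space between two different chord tones — a passing tone. (Had it turned back to its starting note it would be a neighbor tone instead.)

Passing tone.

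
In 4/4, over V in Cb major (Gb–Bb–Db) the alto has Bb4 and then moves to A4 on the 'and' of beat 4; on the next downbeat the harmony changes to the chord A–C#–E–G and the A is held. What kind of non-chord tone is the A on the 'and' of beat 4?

Anticipation.

The harmony at that moment is Gb major triad (Gb, Bb, Db); A4 is not a chord tone.
It is approached by step down from Bb4 and then sustained as the same pitch into the next harmony.
Arriving early and becoming a chord tone when the harmony changes — an anticipation.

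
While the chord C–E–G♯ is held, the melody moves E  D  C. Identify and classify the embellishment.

The harmony at that moment is C augmented triad (C, E, G♯); D is not a chord tone.
It is approached by step down from E and left by step down to C.
Step in, step out in the same direction — a passing tone.

D is a passing tone.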